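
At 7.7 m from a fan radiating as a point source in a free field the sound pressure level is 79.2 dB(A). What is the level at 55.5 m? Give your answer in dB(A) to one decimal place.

62.0 dB(A)

For a point source, L₂ = L₁ − 20·log₁₀(r₂/r₁).
L₂ = 79.2 − 20·log₁₀(55.5/7.7) = 79.2 − 17.156 = 62.04 dB(A).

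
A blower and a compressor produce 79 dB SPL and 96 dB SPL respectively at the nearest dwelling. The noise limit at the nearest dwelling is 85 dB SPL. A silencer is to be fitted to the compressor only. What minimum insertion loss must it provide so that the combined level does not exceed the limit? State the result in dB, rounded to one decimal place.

12.3 dB

The untreated sources together contribute 10^(79/10) = 7.943e+07, i.e. 79.00 dB SPL.
The limit corresponds to 10^(85/10) = 3.162e+08; subtracting the fixed part leaves 2.368e+08 for the compressor, i.e. 83.74 dB SPL.
So the compressor must be reduced from 96 to 83.74 dB SPL: IL = 12.26 dB.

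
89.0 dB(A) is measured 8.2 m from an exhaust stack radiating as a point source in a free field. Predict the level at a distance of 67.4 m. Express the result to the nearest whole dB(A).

Point-source attenuation: ΔL = 20·log₁₀(r₂/r₁) = 20·log₁₀(67.4/8.2) = 18.297 dB.
L₂ = 89.0 − 20·log₁₀(67.4/8.2) = 89.0 − 18.297 = 70.70 dB(A).

71 dB(A)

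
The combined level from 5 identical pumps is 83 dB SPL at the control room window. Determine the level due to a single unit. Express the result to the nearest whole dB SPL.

Dividing the total intensity by 5 lowers the level by 10·log₁₀ 5 = 6.990 dB: L₁ = 83 − 6.990.

76 dB SPL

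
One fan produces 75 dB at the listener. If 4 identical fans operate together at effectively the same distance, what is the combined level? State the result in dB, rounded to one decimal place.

L_total = L₁ + 10·log₁₀ N for N identical incoherent sources.
L_total = 75 + 10·log₁₀(4) = 75 + 6.021 = 81.02 dB.

81.0 dB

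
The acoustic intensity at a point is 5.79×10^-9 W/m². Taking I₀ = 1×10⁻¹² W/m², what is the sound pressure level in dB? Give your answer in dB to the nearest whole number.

Dividing by I₀ shifts the exponent by 12: I/I₀ = 5.79×10^3.
L = 10·(0.7627 + 3) = 37.63 dB.

38 dB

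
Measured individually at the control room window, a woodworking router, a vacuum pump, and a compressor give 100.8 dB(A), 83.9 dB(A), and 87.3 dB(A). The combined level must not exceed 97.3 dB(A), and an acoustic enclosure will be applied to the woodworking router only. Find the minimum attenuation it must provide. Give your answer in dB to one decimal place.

4.2 dB

The untreated sources together contribute 10^(83.9/10) + 10^(87.3/10) = 7.825e+08, i.e. 88.93 dB(A).
The limit corresponds to 10^(97.3/10) = 5.370e+09; subtracting the fixed part leaves 4.588e+09 for the woodworking router, i.e. 96.62 dB(A).
Required insertion loss = 100.8 − 96.62 = 4.18 dB.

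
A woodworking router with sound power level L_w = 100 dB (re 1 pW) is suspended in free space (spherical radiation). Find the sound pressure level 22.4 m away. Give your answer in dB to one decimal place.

62.0 dB

The power spreads over a sphere of area 4π·r², so L_p = L_w − 10·log₁₀(4π·r²).
4π·r² = 6305 m², 10·log₁₀ of that is 37.997 dB.
L_p = 100 − 37.997 = 62.00 dB.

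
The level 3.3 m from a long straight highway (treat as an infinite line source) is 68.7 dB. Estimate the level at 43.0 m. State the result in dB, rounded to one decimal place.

For a line source, L₂ = L₁ − 10·log₁₀(r₂/r₁).
L₂ = 68.7 − 10·log₁₀(43.0/3.3) = 68.7 − 11.150 = 57.55 dB.

57.6 dB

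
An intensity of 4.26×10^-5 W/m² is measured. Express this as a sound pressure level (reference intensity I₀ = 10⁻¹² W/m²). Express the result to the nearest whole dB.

76 dB

Dividing by I₀ shifts the exponent by 12: I/I₀ = 4.26×10^7.
L = 10·(0.6294 + 7) = 76.29 dB.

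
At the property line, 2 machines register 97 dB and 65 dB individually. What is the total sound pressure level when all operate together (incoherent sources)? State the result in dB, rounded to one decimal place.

For uncorrelated sources the intensities add, so convert each level to linear form, sum, and take 10·log₁₀ of the total.
Σ 10^(L/10) = 10^(97/10) + 10^(65/10) = 5.015e+09.
L_total = 10·log₁₀(5.015e+09) = 97.00 dB.

97.0 dB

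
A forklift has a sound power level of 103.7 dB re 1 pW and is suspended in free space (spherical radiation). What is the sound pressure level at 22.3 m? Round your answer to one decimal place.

L_p = L_w − 10·log₁₀(4π·r²) with r = 22.3 m.
4π·r² = 6249 m², 10·log₁₀ of that is 37.958 dB.
L_p = 103.7 − 37.958 = 65.74 dB.

65.7 dB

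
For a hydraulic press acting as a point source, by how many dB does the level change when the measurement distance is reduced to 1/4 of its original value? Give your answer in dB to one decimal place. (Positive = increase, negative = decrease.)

+12.0 dB

With spherical spreading the level changes by −20·log₁₀(r₂/r₁).
ΔL = −20·log₁₀(0.25) = +12.04 dB.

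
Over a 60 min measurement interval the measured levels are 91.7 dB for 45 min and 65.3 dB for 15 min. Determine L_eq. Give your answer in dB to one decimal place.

Weight each interval's intensity by its duration and average over T = 60 min:
Σ tᵢ·10^(Lᵢ/10) = 45·10^(91.7/10) + 15·10^(65.3/10) = 6.661e+10.
L_eq = 10·log₁₀(6.661e+10/60) = 90.45 dB.

90.5 dB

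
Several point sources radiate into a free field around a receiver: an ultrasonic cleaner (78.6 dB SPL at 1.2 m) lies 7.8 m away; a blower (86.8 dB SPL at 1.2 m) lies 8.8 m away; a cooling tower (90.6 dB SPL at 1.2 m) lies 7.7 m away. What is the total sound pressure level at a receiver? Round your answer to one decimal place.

Apply inverse-square spreading to bring every level to the receiver, then sum 10^(L/10).
ultrasonic cleaner: 78.6 − 20·log₁₀(7.8/1.2) = 78.6 − 16.26 = 62.34 dB SPL.
blower: 86.8 − 20·log₁₀(8.8/1.2) = 86.8 − 17.31 = 69.49 dB SPL.
cooling tower: 90.6 − 20·log₁₀(7.7/1.2) = 90.6 − 16.15 = 74.45 dB SPL.
Σ 10^(L/10) = 3.850e+07 → L_total = 10·log₁₀(3.850e+07) = 75.85 dB SPL.

75.9 dB SPL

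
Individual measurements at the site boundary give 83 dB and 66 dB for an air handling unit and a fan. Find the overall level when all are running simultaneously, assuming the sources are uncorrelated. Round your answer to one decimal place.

83.1 dB

Incoherent sources combine by intensity addition: L_total = 10·log₁₀(Σ 10^(L_i/10)).
Σ 10^(L/10) = 10^(83/10) + 10^(66/10) = 2.035e+08.
L_total = 10·log₁₀(2.035e+08) = 83.09 dB.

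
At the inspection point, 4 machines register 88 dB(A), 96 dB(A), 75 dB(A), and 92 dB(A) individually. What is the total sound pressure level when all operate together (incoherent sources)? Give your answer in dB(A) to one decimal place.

For uncorrelated sources the intensities add, so convert each level to linear form, sum, and take 10·log₁₀ of the total.
Σ 10^(L/10) = 10^(88/10) + 10^(96/10) + 10^(75/10) + 10^(92/10) = 6.229e+09.
L_total = 10·log₁₀(6.229e+09) = 97.94 dB(A).

97.9 dB(A)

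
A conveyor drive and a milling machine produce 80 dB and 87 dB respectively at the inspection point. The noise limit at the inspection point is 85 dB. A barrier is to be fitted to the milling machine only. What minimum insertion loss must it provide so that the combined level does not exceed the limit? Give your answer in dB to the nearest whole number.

The untreated sources together contribute 10^(80/10) = 1.000e+08, i.e. 80.00 dB.
To meet 85 dB overall, the treated milling machine may contribute at most 10^(85/10) − 1.000e+08 = 2.162e+08, i.e. 83.35 dB.
So the milling machine must be reduced from 87 to 83.35 dB: IL = 3.65 dB.

4 dB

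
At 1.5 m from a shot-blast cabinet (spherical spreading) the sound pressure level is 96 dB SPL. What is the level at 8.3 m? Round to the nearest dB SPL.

Spherical spreading from a point source gives a 20·log₁₀(r₂/r₁) drop.
L₂ = 96 − 20·log₁₀(8.3/1.5) = 96 − 14.860 = 81.14 dB SPL.

81 dB SPL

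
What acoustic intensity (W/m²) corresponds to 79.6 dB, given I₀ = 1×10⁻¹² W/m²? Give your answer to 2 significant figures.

9.1e-05 W/m²

I/I₀ = 10^(79.6/10) = 9.12e+07, so I = 9.12e+07 × 10⁻¹² W/m².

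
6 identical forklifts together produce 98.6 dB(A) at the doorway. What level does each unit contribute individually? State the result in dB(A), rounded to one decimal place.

Dividing the total intensity by 6 lowers the level by 10·log₁₀ 6 = 7.782 dB: L₁ = 98.6 − 7.782.

90.8 dB(A)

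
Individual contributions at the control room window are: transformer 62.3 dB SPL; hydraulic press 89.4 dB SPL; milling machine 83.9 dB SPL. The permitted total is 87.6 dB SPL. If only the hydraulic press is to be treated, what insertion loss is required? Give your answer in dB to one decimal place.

4.2 dB

Everything except the hydraulic press sums to 10^(62.3/10) + 10^(83.9/10) = 2.472e+08 in linear terms, 83.93 dB SPL.
The limit corresponds to 10^(87.6/10) = 5.754e+08; subtracting the fixed part leaves 3.283e+08 for the hydraulic press, i.e. 85.16 dB SPL.
Required insertion loss = 89.4 − 85.16 = 4.24 dB.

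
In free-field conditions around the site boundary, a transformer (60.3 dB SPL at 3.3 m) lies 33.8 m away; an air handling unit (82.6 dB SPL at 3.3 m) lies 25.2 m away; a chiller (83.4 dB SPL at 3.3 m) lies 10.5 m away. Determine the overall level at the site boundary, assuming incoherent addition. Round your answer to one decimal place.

73.9 dB SPL

First find each source's level at the receiver (point-source: −20·log₁₀(r/r_ref)), then combine on an intensity basis.
transformer: 60.3 − 20·log₁₀(33.8/3.3) = 60.3 − 20.21 = 40.09 dB SPL.
air handling unit: 82.6 − 20·log₁₀(25.2/3.3) = 82.6 − 17.66 = 64.94 dB SPL.
chiller: 83.4 − 20·log₁₀(10.5/3.3) = 83.4 − 10.05 = 73.35 dB SPL.
Σ 10^(L/10) = 2.474e+07 → L_total = 10·log₁₀(2.474e+07) = 73.93 dB SPL.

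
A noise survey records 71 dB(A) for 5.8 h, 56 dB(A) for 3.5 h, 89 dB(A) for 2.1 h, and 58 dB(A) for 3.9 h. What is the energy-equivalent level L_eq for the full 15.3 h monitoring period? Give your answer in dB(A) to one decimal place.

The energy average is taken in the linear domain: L_eq = 10·log₁₀[(Σ tᵢ·10^(Lᵢ/10))/T], T = 15.3 h.
Σ tᵢ·10^(Lᵢ/10) = 5.8·10^(71/10) + 3.5·10^(56/10) + 2.1·10^(89/10) + 3.9·10^(58/10) = 1.745e+09.
L_eq = 10·log₁₀(1.745e+09/15.3) = 80.57 dB(A).

80.6 dB(A)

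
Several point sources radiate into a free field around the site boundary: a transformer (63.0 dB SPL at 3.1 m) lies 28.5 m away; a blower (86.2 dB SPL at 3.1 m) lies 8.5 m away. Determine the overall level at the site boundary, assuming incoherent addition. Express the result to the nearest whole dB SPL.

Apply inverse-square spreading to bring every level to the receiver, then sum 10^(L/10).
transformer: 63.0 − 20·log₁₀(28.5/3.1) = 63.0 − 19.27 = 43.73 dB SPL.
blower: 86.2 − 20·log₁₀(8.5/3.1) = 86.2 − 8.76 = 77.44 dB SPL.
Σ 10^(L/10) = 5.547e+07 → L_total = 10·log₁₀(5.547e+07) = 77.44 dB SPL.

77 dB SPL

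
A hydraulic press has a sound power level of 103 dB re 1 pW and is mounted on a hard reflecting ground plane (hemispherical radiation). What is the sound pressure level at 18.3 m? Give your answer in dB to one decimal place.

L_p = L_w − 10·log₁₀(2π·r²) with r = 18.3 m.
2π·r² = 2104 m², 10·log₁₀ of that is 33.231 dB.
L_p = 103 − 33.231 = 69.77 dB.

69.8 dB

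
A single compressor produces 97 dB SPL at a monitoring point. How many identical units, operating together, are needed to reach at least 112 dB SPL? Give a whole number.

32

Need L₁ + 10·log₁₀ N ≥ 112, i.e. log₁₀ N ≥ 1.50.
N ≥ 10^(15.0/10) = 31.623, so N = 32.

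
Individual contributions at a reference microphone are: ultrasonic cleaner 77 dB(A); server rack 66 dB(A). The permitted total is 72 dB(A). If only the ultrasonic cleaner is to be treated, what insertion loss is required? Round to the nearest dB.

Fixed contribution from the other source: Σ 10^(L/10) = 10^(66/10) = 3.981e+06 (66.00 dB(A)).
The limit corresponds to 10^(72/10) = 1.585e+07; subtracting the fixed part leaves 1.187e+07 for the ultrasonic cleaner, i.e. 70.74 dB(A).
Required insertion loss = 77 − 70.74 = 6.26 dB.

6 dB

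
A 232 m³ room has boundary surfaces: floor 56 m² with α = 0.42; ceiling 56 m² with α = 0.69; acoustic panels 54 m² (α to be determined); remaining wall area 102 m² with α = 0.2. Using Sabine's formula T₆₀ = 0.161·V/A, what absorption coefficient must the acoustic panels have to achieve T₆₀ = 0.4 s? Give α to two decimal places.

0.20

From T₆₀ = 0.161·V/A, the target T₆₀ = 0.4 s needs A = 0.161·232/0.4 = 93.38 m².
Absorption from the other surfaces = 56·0.42 + 56·0.69 + 102·0.2 = 82.56 m², so the acoustic panels must supply 10.82 m² over 54 m².
α = 10.82/54 = 0.200.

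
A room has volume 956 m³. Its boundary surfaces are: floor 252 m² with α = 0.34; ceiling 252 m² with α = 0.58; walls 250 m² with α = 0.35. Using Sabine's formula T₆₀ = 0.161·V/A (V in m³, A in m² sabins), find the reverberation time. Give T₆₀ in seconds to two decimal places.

0.48 s

Total absorption A = 252·0.34 + 252·0.58 + 250·0.35 = 319.34 m² sabins.
T₆₀ = 0.161·V/A = 0.161·956/319.34 = 0.482 s.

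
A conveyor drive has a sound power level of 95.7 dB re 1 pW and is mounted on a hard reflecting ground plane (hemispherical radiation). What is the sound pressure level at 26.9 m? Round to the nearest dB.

59 dB

L_p = L_w − 10·log₁₀(2π·r²) with r = 26.9 m.
2π·r² = 4547 m², 10·log₁₀ of that is 36.577 dB.
L_p = 95.7 − 36.577 = 59.12 dB.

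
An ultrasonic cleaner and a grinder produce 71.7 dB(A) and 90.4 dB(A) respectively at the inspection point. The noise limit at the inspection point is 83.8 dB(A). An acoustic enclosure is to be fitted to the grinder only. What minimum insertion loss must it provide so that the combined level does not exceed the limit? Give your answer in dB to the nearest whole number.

7 dB

Everything except the grinder sums to 10^(71.7/10) = 1.479e+07 in linear terms, 71.70 dB(A).
To meet 83.8 dB(A) overall, the treated grinder may contribute at most 10^(83.8/10) − 1.479e+07 = 2.251e+08, i.e. 83.52 dB(A).
So the grinder must be reduced from 90.4 to 83.52 dB(A): IL = 6.88 dB.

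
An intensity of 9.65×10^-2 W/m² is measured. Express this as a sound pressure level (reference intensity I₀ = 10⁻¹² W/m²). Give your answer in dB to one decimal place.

109.8 dB

L = 10·log₁₀(I/I₀) = 10·log₁₀(9.65×10^-2/10⁻¹²) = 10·log₁₀(9.65×10^10).
L = 10·(0.9845 + 10) = 109.85 dB.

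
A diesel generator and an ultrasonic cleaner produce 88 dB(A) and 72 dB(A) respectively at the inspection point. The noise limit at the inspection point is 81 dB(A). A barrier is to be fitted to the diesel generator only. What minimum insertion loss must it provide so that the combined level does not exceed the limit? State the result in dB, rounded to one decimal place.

Everything except the diesel generator sums to 10^(72/10) = 1.585e+07 in linear terms, 72.00 dB(A).
The limit corresponds to 10^(81/10) = 1.259e+08; subtracting the fixed part leaves 1.100e+08 for the diesel generator, i.e. 80.42 dB(A).
So the diesel generator must be reduced from 88 to 80.42 dB(A): IL = 7.58 dB.

7.6 dB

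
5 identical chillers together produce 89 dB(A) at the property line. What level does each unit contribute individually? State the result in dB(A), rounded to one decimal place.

82.0 dB(A)

5 equal contributions raise the level by 10·log₁₀ 5 = 6.990 dB, so each unit alone gives 89 − 6.990.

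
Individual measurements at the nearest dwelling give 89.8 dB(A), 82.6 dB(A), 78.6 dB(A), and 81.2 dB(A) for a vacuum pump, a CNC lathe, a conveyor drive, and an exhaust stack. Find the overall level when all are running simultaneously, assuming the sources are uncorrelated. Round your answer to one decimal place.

91.3 dB(A)

Incoherent sources combine by intensity addition: L_total = 10·log₁₀(Σ 10^(L_i/10)).
Σ 10^(L/10) = 10^(89.8/10) + 10^(82.6/10) + 10^(78.6/10) + 10^(81.2/10) = 1.341e+09.
L_total = 10·log₁₀(1.341e+09) = 91.28 dB(A).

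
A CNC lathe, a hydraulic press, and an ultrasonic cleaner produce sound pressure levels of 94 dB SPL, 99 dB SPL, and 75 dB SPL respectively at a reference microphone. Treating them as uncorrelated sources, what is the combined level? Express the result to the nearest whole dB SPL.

For uncorrelated sources the intensities add, so convert each level to linear form, sum, and take 10·log₁₀ of the total.
Σ 10^(L/10) = 10^(94/10) + 10^(99/10) + 10^(75/10) = 1.049e+10.
L_total = 10·log₁₀(1.049e+10) = 100.21 dB SPL.

100 dB SPL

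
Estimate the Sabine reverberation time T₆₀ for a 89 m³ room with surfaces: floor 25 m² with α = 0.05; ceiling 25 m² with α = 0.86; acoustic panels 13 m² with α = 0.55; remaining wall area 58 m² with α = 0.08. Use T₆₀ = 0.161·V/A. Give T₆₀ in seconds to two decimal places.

Summing Sᵢαᵢ: 25·0.05 + 25·0.86 + 13·0.55 + 58·0.08 = 34.54 m².
T₆₀ = 0.161·V/A = 0.161·89/34.54 = 0.415 s.

0.41 s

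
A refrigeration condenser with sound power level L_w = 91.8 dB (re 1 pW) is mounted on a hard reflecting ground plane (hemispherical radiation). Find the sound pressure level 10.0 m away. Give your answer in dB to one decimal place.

63.8 dB

Free-field hemispherical radiation: L_p = L_w − 10·log₁₀(2π·r²), r = 10.0 m.
2π·r² = 628.3 m², 10·log₁₀ of that is 27.982 dB.
L_p = 91.8 − 27.982 = 63.82 dB.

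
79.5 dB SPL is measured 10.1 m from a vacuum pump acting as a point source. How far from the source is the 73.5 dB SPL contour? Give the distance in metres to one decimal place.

For a point source L₁ − L₂ = 20·log₁₀(r₂/r₁), so r₂ = r₁·10^((L₁−L₂)/20).
r₂ = 10.1·10^((79.5−73.5)/20) = 10.1·10^(6.0/20) = 20.15 m.

20.2 m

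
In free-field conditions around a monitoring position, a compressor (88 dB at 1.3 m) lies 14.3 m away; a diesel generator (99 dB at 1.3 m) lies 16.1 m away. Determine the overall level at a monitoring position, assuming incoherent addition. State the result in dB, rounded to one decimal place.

77.6 dB

Propagate each source to the receiver with L = L_ref − 20·log₁₀(r/r_ref), then add intensities.
compressor: 88 − 20·log₁₀(14.3/1.3) = 88 − 20.83 = 67.17 dB.
diesel generator: 99 − 20·log₁₀(16.1/1.3) = 99 − 21.86 = 77.14 dB.
Σ 10^(L/10) = 5.700e+07 → L_total = 10·log₁₀(5.700e+07) = 77.56 dB.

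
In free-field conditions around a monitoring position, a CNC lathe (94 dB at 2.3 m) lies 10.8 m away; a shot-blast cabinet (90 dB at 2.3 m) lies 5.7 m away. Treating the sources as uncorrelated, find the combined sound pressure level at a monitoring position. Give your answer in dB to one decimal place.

Apply inverse-square spreading to bring every level to the receiver, then sum 10^(L/10).
CNC lathe: 94 − 20·log₁₀(10.8/2.3) = 94 − 13.43 = 80.57 dB.
shot-blast cabinet: 90 − 20·log₁₀(5.7/2.3) = 90 − 7.88 = 82.12 dB.
Σ 10^(L/10) = 2.767e+08 → L_total = 10·log₁₀(2.767e+08) = 84.42 dB.

84.4 dB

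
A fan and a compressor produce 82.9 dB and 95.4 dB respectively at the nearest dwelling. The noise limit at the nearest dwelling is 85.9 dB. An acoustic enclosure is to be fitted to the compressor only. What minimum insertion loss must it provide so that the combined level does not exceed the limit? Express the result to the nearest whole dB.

13 dB

Everything except the compressor sums to 10^(82.9/10) = 1.950e+08 in linear terms, 82.90 dB.
The limit corresponds to 10^(85.9/10) = 3.890e+08; subtracting the fixed part leaves 1.941e+08 for the compressor, i.e. 82.88 dB.
So the compressor must be reduced from 95.4 to 82.88 dB: IL = 12.52 dB.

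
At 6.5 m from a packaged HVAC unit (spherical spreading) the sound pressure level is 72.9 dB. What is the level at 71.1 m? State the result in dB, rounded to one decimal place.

Spherical spreading from a point source gives a 20·log₁₀(r₂/r₁) drop.
L₂ = 72.9 − 20·log₁₀(71.1/6.5) = 72.9 − 20.779 = 52.12 dB.

52.1 dB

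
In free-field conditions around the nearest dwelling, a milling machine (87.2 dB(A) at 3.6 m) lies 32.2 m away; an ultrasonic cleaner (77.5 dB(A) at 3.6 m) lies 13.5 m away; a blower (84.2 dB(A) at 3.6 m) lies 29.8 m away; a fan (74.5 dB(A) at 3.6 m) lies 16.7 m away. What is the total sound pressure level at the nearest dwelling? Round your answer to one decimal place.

First find each source's level at the receiver (point-source: −20·log₁₀(r/r_ref)), then combine on an intensity basis.
milling machine: 87.2 − 20·log₁₀(32.2/3.6) = 87.2 − 19.03 = 68.17 dB(A).
ultrasonic cleaner: 77.5 − 20·log₁₀(13.5/3.6) = 77.5 − 11.48 = 66.02 dB(A).
blower: 84.2 − 20·log₁₀(29.8/3.6) = 84.2 − 18.36 = 65.84 dB(A).
fan: 74.5 − 20·log₁₀(16.7/3.6) = 74.5 − 13.33 = 61.17 dB(A).
Σ 10^(L/10) = 1.571e+07 → L_total = 10·log₁₀(1.571e+07) = 71.96 dB(A).

72.0 dB(A)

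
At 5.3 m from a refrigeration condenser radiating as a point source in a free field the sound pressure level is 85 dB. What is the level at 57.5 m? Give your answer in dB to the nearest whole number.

64 dB

Spherical spreading from a point source gives a 20·log₁₀(r₂/r₁) drop.
L₂ = 85 − 20·log₁₀(57.5/5.3) = 85 − 20.708 = 64.29 dB.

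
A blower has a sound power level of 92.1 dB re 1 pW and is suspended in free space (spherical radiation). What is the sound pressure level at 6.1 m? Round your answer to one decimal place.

L_p = L_w − 10·log₁₀(4π·r²) with r = 6.1 m.
4π·r² = 467.6 m², 10·log₁₀ of that is 26.699 dB.
L_p = 92.1 − 26.699 = 65.40 dB.

65.4 dB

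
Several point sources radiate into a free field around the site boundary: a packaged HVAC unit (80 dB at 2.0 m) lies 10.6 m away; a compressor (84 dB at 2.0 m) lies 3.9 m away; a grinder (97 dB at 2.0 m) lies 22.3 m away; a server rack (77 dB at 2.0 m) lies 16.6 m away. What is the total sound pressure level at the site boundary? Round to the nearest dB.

80 dB

First find each source's level at the receiver (point-source: −20·log₁₀(r/r_ref)), then combine on an intensity basis.
packaged HVAC unit: 80 − 20·log₁₀(10.6/2.0) = 80 − 14.49 = 65.51 dB.
compressor: 84 − 20·log₁₀(3.9/2.0) = 84 − 5.80 = 78.20 dB.
grinder: 97 − 20·log₁₀(22.3/2.0) = 97 − 20.95 = 76.05 dB.
server rack: 77 − 20·log₁₀(16.6/2.0) = 77 − 18.38 = 58.62 dB.
Σ 10^(L/10) = 1.107e+08 → L_total = 10·log₁₀(1.107e+08) = 80.44 dB.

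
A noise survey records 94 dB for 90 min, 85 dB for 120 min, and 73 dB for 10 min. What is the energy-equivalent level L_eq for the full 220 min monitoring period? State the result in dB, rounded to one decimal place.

The energy average is taken in the linear domain: L_eq = 10·log₁₀[(Σ tᵢ·10^(Lᵢ/10))/T], T = 220 min.
Σ tᵢ·10^(Lᵢ/10) = 90·10^(94/10) + 120·10^(85/10) + 10·10^(73/10) = 2.642e+11.
L_eq = 10·log₁₀(2.642e+11/220) = 90.80 dB.

90.8 dB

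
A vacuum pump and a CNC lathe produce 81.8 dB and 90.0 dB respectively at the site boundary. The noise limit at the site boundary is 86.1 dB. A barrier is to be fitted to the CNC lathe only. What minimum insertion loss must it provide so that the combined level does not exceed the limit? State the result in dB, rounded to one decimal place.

5.9 dB

The untreated sources together contribute 10^(81.8/10) = 1.514e+08, i.e. 81.80 dB.
The limit corresponds to 10^(86.1/10) = 4.074e+08; subtracting the fixed part leaves 2.560e+08 for the CNC lathe, i.e. 84.08 dB.
So the CNC lathe must be reduced from 90.0 to 84.08 dB: IL = 5.92 dB.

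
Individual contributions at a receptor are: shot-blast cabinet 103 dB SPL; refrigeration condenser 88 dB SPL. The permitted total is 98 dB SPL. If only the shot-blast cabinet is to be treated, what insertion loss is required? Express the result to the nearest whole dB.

Fixed contribution from the other source: Σ 10^(L/10) = 10^(88/10) = 6.310e+08 (88.00 dB SPL).
The limit corresponds to 10^(98/10) = 6.310e+09; subtracting the fixed part leaves 5.679e+09 for the shot-blast cabinet, i.e. 97.54 dB SPL.
Required insertion loss = 103 − 97.54 = 5.46 dB.

5 dB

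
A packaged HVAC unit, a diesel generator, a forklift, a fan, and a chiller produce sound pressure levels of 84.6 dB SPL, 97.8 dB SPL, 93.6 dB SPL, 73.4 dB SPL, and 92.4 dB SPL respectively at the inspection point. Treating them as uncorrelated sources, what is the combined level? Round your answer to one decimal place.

Incoherent sources combine by intensity addition: L_total = 10·log₁₀(Σ 10^(L_i/10)).
Σ 10^(L/10) = 10^(84.6/10) + 10^(97.8/10) + 10^(93.6/10) + 10^(73.4/10) + 10^(92.4/10) = 1.036e+10.
L_total = 10·log₁₀(1.036e+10) = 100.16 dB SPL.

100.2 dB SPL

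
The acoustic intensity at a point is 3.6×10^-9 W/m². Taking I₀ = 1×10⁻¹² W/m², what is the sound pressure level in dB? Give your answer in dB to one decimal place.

35.6 dB

I/I₀ = 3.6×10^-9/10⁻¹² = 3.6×10^3, and L = 10·log₁₀(I/I₀).
L = 10·(0.5563 + 3) = 35.56 dB.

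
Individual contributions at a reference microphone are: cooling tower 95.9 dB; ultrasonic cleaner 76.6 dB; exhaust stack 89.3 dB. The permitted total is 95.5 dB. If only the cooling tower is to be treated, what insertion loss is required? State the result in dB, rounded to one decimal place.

1.7 dB

Everything except the cooling tower sums to 10^(76.6/10) + 10^(89.3/10) = 8.968e+08 in linear terms, 89.53 dB.
To meet 95.5 dB overall, the treated cooling tower may contribute at most 10^(95.5/10) − 8.968e+08 = 2.651e+09, i.e. 94.23 dB.
So the cooling tower must be reduced from 95.9 to 94.23 dB: IL = 1.67 dB.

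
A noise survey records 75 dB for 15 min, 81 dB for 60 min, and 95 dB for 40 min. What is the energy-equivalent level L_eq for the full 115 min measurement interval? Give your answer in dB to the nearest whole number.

91 dB

Weight each interval's intensity by its duration and average over T = 115 min:
Σ tᵢ·10^(Lᵢ/10) = 15·10^(75/10) + 60·10^(81/10) + 40·10^(95/10) = 1.345e+11.
L_eq = 10·log₁₀(1.345e+11/115) = 90.68 dB.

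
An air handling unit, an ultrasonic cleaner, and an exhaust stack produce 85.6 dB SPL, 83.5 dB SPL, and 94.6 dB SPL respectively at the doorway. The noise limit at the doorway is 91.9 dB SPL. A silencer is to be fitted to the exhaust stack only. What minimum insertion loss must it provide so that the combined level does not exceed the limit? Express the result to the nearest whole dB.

5 dB

Fixed contribution from the other sources: Σ 10^(L/10) = 10^(85.6/10) + 10^(83.5/10) = 5.870e+08 (87.69 dB SPL).
To meet 91.9 dB SPL overall, the treated exhaust stack may contribute at most 10^(91.9/10) − 5.870e+08 = 9.619e+08, i.e. 89.83 dB SPL.
So the exhaust stack must be reduced from 94.6 to 89.83 dB SPL: IL = 4.77 dB.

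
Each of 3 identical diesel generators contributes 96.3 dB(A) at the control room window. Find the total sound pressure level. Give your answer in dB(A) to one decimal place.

101.1 dB(A)

With 3 equal, uncorrelated contributions the intensity is 3× that of one unit, giving a rise of 10·log₁₀ 3.
L_total = 96.3 + 10·log₁₀(3) = 96.3 + 4.771 = 101.07 dB(A).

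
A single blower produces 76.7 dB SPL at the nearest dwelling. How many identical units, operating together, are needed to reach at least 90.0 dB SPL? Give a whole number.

22

Need L₁ + 10·log₁₀ N ≥ 90.0, i.e. log₁₀ N ≥ 1.33.
N ≥ 10^(13.3/10) = 21.380, so N = 22.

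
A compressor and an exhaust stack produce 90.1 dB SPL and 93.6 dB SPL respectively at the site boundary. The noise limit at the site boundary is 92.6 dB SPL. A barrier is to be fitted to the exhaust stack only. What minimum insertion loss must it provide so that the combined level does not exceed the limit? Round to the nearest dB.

5 dB

Fixed contribution from the other source: Σ 10^(L/10) = 10^(90.1/10) = 1.023e+09 (90.10 dB SPL).
To meet 92.6 dB SPL overall, the treated exhaust stack may contribute at most 10^(92.6/10) − 1.023e+09 = 7.964e+08, i.e. 89.01 dB SPL.
Required insertion loss = 93.6 − 89.01 = 4.59 dB.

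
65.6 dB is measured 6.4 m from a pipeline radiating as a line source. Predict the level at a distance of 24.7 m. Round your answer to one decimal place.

59.7 dB

Cylindrical spreading from a line source gives a 10·log₁₀(r₂/r₁) drop.
L₂ = 65.6 − 10·log₁₀(24.7/6.4) = 65.6 − 5.865 = 59.73 dB.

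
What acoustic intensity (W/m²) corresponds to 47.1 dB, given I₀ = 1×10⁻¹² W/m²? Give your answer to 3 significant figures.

5.13e-08 W/m²

I/I₀ = 10^(47.1/10) = 5.129e+04, so I = 5.129e+04 × 10⁻¹² W/m².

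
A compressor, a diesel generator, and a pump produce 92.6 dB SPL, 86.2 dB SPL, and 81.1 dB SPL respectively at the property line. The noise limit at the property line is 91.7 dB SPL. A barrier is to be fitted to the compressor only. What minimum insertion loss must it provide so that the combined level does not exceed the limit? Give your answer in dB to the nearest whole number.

3 dB

The untreated sources together contribute 10^(86.2/10) + 10^(81.1/10) = 5.457e+08, i.e. 87.37 dB SPL.
The limit corresponds to 10^(91.7/10) = 1.479e+09; subtracting the fixed part leaves 9.334e+08 for the compressor, i.e. 89.70 dB SPL.
So the compressor must be reduced from 92.6 to 89.70 dB SPL: IL = 2.90 dB.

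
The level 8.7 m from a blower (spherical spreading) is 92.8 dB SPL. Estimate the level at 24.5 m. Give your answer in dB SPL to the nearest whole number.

Spherical spreading from a point source gives a 20·log₁₀(r₂/r₁) drop.
L₂ = 92.8 − 20·log₁₀(24.5/8.7) = 92.8 − 8.993 = 83.81 dB SPL.

84 dB SPL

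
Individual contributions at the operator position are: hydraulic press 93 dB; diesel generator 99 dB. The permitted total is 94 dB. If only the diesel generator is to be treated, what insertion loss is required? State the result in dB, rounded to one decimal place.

Everything except the diesel generator sums to 10^(93/10) = 1.995e+09 in linear terms, 93.00 dB.
To meet 94 dB overall, the treated diesel generator may contribute at most 10^(94/10) − 1.995e+09 = 5.166e+08, i.e. 87.13 dB.
So the diesel generator must be reduced from 99 to 87.13 dB: IL = 11.87 dB.

11.9 dB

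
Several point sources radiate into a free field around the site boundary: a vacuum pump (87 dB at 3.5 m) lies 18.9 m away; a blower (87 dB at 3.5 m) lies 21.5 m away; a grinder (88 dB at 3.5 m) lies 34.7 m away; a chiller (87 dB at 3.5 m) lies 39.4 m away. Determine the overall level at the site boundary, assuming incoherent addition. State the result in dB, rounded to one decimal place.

Propagate each source to the receiver with L = L_ref − 20·log₁₀(r/r_ref), then add intensities.
vacuum pump: 87 − 20·log₁₀(18.9/3.5) = 87 − 14.65 = 72.35 dB.
blower: 87 − 20·log₁₀(21.5/3.5) = 87 − 15.77 = 71.23 dB.
grinder: 88 − 20·log₁₀(34.7/3.5) = 88 − 19.93 = 68.07 dB.
chiller: 87 − 20·log₁₀(39.4/3.5) = 87 − 21.03 = 65.97 dB.
Σ 10^(L/10) = 4.084e+07 → L_total = 10·log₁₀(4.084e+07) = 76.11 dB.

76.1 dB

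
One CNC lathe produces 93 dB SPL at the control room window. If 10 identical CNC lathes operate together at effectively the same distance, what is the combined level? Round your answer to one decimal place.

103.0 dB SPL

N identical incoherent sources raise the level by 10·log₁₀ N.
L_total = 93 + 10·log₁₀(10) = 93 + 10.000 = 103.00 dB SPL.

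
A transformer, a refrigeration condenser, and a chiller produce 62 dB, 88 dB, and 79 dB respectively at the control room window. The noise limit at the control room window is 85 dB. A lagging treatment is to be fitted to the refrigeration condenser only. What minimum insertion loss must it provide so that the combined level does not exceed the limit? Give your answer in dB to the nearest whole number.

4 dB

Everything except the refrigeration condenser sums to 10^(62/10) + 10^(79/10) = 8.102e+07 in linear terms, 79.09 dB.
To meet 85 dB overall, the treated refrigeration condenser may contribute at most 10^(85/10) − 8.102e+07 = 2.352e+08, i.e. 83.71 dB.
Required insertion loss = 88 − 83.71 = 4.29 dB.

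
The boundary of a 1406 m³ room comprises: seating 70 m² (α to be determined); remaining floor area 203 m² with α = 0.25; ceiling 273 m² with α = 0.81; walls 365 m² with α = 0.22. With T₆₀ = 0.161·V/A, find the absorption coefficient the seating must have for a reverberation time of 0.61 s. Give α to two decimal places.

From T₆₀ = 0.161·V/A, the target T₆₀ = 0.61 s needs A = 0.161·1406/0.61 = 371.09 m².
Absorption from the other surfaces = 203·0.25 + 273·0.81 + 365·0.22 = 352.18 m², so the seating must supply 18.91 m² over 70 m².
α = 18.91/70 = 0.270.

0.27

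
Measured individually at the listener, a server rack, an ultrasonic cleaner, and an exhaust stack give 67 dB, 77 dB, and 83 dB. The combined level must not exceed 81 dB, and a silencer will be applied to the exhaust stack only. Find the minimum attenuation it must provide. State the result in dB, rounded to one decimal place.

4.5 dB

Everything except the exhaust stack sums to 10^(67/10) + 10^(77/10) = 5.513e+07 in linear terms, 77.41 dB.
To meet 81 dB overall, the treated exhaust stack may contribute at most 10^(81/10) − 5.513e+07 = 7.076e+07, i.e. 78.50 dB.
So the exhaust stack must be reduced from 83 to 78.50 dB: IL = 4.50 dB.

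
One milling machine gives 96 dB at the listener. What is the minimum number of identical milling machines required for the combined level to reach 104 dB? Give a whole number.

7

N identical sources give L₁ + 10·log₁₀ N, so require 10·log₁₀ N ≥ 104 − 96 = 8.0 dB.
N ≥ 10^(8.0/10) = 6.310, so N = 7.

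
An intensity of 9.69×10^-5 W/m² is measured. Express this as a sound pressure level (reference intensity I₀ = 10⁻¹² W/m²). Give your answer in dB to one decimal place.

79.9 dB

L = 10·log₁₀(I/I₀) = 10·log₁₀(9.69×10^-5/10⁻¹²) = 10·log₁₀(9.69×10^7).
L = 10·(0.9863 + 7) = 79.86 dB.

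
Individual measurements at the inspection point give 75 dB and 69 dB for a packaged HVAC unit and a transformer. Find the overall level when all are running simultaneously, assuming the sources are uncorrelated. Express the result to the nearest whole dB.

For uncorrelated sources the intensities add, so convert each level to linear form, sum, and take 10·log₁₀ of the total.
Σ 10^(L/10) = 10^(75/10) + 10^(69/10) = 3.957e+07.
L_total = 10·log₁₀(3.957e+07) = 75.97 dB.

76 dB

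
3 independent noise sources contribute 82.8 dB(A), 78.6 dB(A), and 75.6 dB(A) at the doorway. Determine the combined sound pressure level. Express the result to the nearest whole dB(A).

Incoherent sources combine by intensity addition: L_total = 10·log₁₀(Σ 10^(L_i/10)).
Σ 10^(L/10) = 10^(82.8/10) + 10^(78.6/10) + 10^(75.6/10) = 2.993e+08.
L_total = 10·log₁₀(2.993e+08) = 84.76 dB(A).

85 dB(A)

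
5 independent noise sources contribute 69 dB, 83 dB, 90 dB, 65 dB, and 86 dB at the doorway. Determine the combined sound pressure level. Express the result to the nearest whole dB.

For uncorrelated sources the intensities add, so convert each level to linear form, sum, and take 10·log₁₀ of the total.
Σ 10^(L/10) = 10^(69/10) + 10^(83/10) + 10^(90/10) + 10^(65/10) + 10^(86/10) = 1.609e+09.
L_total = 10·log₁₀(1.609e+09) = 92.06 dB.

92 dB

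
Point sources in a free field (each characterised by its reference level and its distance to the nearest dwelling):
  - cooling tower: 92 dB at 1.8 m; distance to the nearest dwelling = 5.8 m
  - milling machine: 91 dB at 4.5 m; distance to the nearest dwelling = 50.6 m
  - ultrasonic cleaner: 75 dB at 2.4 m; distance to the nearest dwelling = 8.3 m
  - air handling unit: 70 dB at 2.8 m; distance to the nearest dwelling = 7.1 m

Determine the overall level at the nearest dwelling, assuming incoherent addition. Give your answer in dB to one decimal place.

First find each source's level at the receiver (point-source: −20·log₁₀(r/r_ref)), then combine on an intensity basis.
cooling tower: 92 − 20·log₁₀(5.8/1.8) = 92 − 10.16 = 81.84 dB.
milling machine: 91 − 20·log₁₀(50.6/4.5) = 91 − 21.02 = 69.98 dB.
ultrasonic cleaner: 75 − 20·log₁₀(8.3/2.4) = 75 − 10.78 = 64.22 dB.
air handling unit: 70 − 20·log₁₀(7.1/2.8) = 70 − 8.08 = 61.92 dB.
Σ 10^(L/10) = 1.668e+08 → L_total = 10·log₁₀(1.668e+08) = 82.22 dB.

82.2 dB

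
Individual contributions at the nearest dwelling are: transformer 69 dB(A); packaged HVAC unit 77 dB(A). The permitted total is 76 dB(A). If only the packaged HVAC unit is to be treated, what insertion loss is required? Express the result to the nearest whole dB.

2 dB

Fixed contribution from the other source: Σ 10^(L/10) = 10^(69/10) = 7.943e+06 (69.00 dB(A)).
To meet 76 dB(A) overall, the treated packaged HVAC unit may contribute at most 10^(76/10) − 7.943e+06 = 3.187e+07, i.e. 75.03 dB(A).
Required insertion loss = 77 − 75.03 = 1.97 dB.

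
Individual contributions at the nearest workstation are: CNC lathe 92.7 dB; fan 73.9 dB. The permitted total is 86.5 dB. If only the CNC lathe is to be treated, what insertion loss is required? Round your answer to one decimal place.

6.4 dB

The untreated sources together contribute 10^(73.9/10) = 2.455e+07, i.e. 73.90 dB.
To meet 86.5 dB overall, the treated CNC lathe may contribute at most 10^(86.5/10) − 2.455e+07 = 4.221e+08, i.e. 86.25 dB.
Required insertion loss = 92.7 − 86.25 = 6.45 dB.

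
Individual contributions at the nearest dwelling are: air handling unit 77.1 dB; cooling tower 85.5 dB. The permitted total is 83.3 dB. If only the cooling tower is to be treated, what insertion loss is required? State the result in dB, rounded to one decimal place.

3.4 dB

Fixed contribution from the other source: Σ 10^(L/10) = 10^(77.1/10) = 5.129e+07 (77.10 dB).
The limit corresponds to 10^(83.3/10) = 2.138e+08; subtracting the fixed part leaves 1.625e+08 for the cooling tower, i.e. 82.11 dB.
Required insertion loss = 85.5 − 82.11 = 3.39 dB.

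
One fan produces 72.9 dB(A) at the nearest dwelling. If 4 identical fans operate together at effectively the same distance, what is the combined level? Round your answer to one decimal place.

78.9 dB(A)

L_total = L₁ + 10·log₁₀ N for N identical incoherent sources.
L_total = 72.9 + 10·log₁₀(4) = 72.9 + 6.021 = 78.92 dB(A).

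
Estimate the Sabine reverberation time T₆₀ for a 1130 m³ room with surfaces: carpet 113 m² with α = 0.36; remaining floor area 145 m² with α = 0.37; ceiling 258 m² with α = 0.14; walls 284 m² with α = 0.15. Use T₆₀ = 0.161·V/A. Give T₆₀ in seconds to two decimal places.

1.05 s

Summing Sᵢαᵢ: 113·0.36 + 145·0.37 + 258·0.14 + 284·0.15 = 173.05 m².
T₆₀ = 0.161 × 1130 / 173.05 = 1.051 s.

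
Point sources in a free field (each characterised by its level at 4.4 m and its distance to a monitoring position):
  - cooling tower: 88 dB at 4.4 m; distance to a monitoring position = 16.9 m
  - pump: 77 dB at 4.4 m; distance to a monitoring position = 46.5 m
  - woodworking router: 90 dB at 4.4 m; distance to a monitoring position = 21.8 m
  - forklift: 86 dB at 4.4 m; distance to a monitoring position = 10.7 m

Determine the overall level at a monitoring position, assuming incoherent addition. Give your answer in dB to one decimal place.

81.8 dB

First find each source's level at the receiver (point-source: −20·log₁₀(r/r_ref)), then combine on an intensity basis.
cooling tower: 88 − 20·log₁₀(16.9/4.4) = 88 − 11.69 = 76.31 dB.
pump: 77 − 20·log₁₀(46.5/4.4) = 77 − 20.48 = 56.52 dB.
woodworking router: 90 − 20·log₁₀(21.8/4.4) = 90 − 13.90 = 76.10 dB.
forklift: 86 − 20·log₁₀(10.7/4.4) = 86 − 7.72 = 78.28 dB.
Σ 10^(L/10) = 1.513e+08 → L_total = 10·log₁₀(1.513e+08) = 81.80 dB.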